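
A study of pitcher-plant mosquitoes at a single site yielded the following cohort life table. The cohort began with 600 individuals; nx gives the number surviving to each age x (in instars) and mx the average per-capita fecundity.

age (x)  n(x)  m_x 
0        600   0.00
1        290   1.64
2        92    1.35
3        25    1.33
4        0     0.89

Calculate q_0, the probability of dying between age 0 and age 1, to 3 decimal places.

lx = nx/n0 = nx/600: 1, 0.48333…, 0.15333…, 0.04167…, 0
q_0 = (l_0 − l_1) / l_0 = (1 − 0.483333…) / 1
     = 0.516667… / 1 = 0.516667… → 0.517

0.517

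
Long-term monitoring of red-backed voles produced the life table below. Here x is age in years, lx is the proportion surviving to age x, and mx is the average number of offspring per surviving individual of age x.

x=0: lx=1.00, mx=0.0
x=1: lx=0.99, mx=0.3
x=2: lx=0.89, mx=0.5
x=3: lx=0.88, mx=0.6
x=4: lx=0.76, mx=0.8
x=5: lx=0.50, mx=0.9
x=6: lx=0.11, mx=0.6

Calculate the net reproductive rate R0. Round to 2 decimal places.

2.39

lx·mx by age: 0, 0.297, 0.445, 0.528, 0.608, 0.45, 0.066
R0 = Σ lx·mx = 2.394 → 2.39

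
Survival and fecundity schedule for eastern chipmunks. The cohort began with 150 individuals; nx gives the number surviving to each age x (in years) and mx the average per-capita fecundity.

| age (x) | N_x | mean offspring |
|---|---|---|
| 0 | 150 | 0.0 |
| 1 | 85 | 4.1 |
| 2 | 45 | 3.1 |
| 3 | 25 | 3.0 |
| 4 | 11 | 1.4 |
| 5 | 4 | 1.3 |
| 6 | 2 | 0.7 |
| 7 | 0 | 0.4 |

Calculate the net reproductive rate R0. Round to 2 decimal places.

3.90

lx = nx/n0 = nx/150: 1, 0.56667…, 0.3, 0.16667…, 0.07333…, 0.02667…, 0.01333…, 0
lx·mx by age: 0, 2.323333…, 0.93, 0.5…, 0.102667…, 0.034667…, 0.009333…, 0
R0 = Σ lx·mx = 3.9… → 3.90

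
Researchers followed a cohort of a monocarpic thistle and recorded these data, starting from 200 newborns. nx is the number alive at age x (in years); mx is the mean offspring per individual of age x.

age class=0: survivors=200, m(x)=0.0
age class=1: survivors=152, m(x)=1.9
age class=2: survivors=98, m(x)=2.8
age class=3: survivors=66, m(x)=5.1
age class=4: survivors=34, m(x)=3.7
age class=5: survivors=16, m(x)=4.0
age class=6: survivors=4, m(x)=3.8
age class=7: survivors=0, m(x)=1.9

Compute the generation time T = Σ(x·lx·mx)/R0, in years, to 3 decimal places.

lx = nx/n0 = nx/200: 1, 0.76, 0.49, 0.33, 0.17, 0.08, 0.02, 0
lx·mx: 0, 1.444, 1.372, 1.683, 0.629, 0.32, 0.076, 0 → R0 = 5.524
x·lx·mx: 0, 1.444, 2.744, 5.049, 2.516, 1.6, 0.456, 0 → Σ = 13.809
T = 13.809 / 5.524 = 2.499819… → 2.500

2.500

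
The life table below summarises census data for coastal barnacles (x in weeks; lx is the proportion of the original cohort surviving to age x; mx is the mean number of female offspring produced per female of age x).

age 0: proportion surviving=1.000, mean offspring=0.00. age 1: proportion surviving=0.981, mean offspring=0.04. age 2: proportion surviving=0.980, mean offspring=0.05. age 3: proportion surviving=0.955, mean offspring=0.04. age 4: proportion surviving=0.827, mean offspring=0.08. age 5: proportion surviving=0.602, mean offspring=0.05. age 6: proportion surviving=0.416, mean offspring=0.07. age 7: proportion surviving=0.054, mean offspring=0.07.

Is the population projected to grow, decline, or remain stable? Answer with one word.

R0 = Σ lx·mx = 0 + 0.03924 + 0.049 + 0.0382 + 0.06616 + 0.0301 + 0.02912 + 0.00378 = 0.2556
R0 < 1, so the population is declining.

declining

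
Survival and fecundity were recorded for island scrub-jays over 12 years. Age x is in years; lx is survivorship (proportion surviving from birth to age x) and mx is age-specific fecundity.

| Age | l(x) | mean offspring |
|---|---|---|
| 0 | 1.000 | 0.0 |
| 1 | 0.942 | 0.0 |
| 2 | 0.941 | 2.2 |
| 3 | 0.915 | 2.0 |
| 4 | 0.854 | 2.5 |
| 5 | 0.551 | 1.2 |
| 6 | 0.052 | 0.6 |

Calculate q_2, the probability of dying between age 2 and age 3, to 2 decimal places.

0.03

q_2 = (l_2 − l_3) / l_2 = (0.941 − 0.915) / 0.941
     = 0.026 / 0.941 = 0.02763… → 0.03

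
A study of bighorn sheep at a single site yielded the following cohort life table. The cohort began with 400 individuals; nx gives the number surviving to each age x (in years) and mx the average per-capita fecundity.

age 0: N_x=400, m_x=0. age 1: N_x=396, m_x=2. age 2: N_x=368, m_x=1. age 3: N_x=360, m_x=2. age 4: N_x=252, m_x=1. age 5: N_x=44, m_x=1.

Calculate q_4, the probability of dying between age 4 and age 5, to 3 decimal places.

lx = nx/n0 = nx/400: 1, 0.99, 0.92, 0.9, 0.63, 0.11
q_4 = (l_4 − l_5) / l_4 = (0.63 − 0.11) / 0.63
     = 0.52 / 0.63 = 0.825397… → 0.825

0.825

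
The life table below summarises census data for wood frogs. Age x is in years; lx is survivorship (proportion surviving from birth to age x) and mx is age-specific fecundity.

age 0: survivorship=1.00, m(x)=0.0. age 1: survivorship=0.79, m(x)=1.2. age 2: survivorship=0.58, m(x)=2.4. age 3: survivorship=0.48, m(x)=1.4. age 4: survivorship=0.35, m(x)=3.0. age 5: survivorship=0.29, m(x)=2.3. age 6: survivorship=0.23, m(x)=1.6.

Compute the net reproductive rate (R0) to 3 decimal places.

5.097

lx·mx by age: 0, 0.948, 1.392, 0.672, 1.05, 0.667, 0.368
R0 = Σ lx·mx = 5.097 → 5.097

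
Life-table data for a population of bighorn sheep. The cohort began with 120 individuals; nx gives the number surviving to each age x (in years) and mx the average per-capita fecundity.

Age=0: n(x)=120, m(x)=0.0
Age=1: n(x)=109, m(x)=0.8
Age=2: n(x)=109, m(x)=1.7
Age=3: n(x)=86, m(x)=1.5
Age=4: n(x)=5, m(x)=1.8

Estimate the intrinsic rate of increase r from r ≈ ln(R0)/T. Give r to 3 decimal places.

0.573

lx = nx/n0 = nx/120: 1, 0.90833…, 0.90833…, 0.71667…, 0.04167…
R0 = Σ lx·mx = 0 + 0.72667… + 1.54417… + 1.075… + 0.075… = 3.420833…
Σ x·lx·mx = 7.34…; T = 7.34…/3.420833… = 2.14568…
r ≈ ln(R0)/T = ln(3.420833…)/2.14568… = 0.57319… → 0.573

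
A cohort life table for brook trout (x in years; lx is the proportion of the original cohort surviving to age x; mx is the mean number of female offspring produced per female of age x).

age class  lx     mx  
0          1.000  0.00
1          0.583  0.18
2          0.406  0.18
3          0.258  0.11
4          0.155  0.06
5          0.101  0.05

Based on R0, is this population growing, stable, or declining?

R0 = Σ lx·mx = 0 + 0.10494 + 0.07308 + 0.02838 + 0.0093 + 0.00505 = 0.22075
R0 < 1, so the population is declining.

declining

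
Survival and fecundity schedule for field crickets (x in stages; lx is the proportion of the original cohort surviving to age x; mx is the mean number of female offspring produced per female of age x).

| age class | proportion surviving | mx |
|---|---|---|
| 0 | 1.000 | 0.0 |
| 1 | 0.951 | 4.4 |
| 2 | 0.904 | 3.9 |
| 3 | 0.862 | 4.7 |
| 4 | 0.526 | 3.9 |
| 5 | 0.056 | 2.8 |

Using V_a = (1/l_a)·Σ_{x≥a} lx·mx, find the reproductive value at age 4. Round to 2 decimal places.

4.20

lx·mx for x ≥ 4: 2.0514, 0.1568 → sum = 2.2082
V_4 = 2.2082 / l_4 = 2.2082 / 0.526 = 4.198099… → 4.20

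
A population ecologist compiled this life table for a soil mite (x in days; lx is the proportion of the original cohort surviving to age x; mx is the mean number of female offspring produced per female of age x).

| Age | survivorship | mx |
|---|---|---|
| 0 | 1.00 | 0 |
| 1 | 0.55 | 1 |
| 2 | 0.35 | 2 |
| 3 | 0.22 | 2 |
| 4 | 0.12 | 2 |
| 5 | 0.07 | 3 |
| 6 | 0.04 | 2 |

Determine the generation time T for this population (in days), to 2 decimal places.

lx·mx: 0, 0.55, 0.7, 0.44, 0.24, 0.21, 0.08 → R0 = 2.22
x·lx·mx: 0, 0.55, 1.4, 1.32, 0.96, 1.05, 0.48 → Σ = 5.76
T = 5.76 / 2.22 = 2.594595… → 2.59

2.59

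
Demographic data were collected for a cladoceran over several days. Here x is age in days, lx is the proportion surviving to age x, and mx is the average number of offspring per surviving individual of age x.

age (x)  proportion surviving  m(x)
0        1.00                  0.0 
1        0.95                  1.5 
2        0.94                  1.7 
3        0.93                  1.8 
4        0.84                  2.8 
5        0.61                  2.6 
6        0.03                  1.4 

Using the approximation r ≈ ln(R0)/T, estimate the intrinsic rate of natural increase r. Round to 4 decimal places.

R0 = Σ lx·mx = 0 + 1.425 + 1.598 + 1.674 + 2.352 + 1.586 + 0.042 = 8.677
Σ x·lx·mx = 27.233; T = 27.233/8.677 = 3.13853…
r ≈ ln(R0)/T = ln(8.677)/3.13853… = 0.688436… → 0.6884

0.6884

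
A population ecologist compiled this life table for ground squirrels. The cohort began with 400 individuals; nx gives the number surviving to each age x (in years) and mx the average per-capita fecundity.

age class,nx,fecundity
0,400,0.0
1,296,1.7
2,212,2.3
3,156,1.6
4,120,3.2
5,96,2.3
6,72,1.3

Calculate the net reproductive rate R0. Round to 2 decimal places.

4.85

lx = nx/n0 = nx/400: 1, 0.74, 0.53, 0.39, 0.3, 0.24, 0.18
lx·mx by age: 0, 1.258, 1.219, 0.624, 0.96, 0.552, 0.234
R0 = Σ lx·mx = 4.847 → 4.85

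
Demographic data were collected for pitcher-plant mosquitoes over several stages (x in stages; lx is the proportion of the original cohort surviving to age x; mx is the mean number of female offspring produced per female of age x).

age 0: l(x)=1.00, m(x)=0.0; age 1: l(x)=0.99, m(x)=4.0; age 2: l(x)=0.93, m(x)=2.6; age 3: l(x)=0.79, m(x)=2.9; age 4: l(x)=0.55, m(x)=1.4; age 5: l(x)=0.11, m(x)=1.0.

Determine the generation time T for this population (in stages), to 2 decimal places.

lx·mx: 0, 3.96, 2.418, 2.291, 0.77, 0.11 → R0 = 9.549
x·lx·mx: 0, 3.96, 4.836, 6.873, 3.08, 0.55 → Σ = 19.299
T = 19.299 / 9.549 = 2.021049… → 2.02

2.02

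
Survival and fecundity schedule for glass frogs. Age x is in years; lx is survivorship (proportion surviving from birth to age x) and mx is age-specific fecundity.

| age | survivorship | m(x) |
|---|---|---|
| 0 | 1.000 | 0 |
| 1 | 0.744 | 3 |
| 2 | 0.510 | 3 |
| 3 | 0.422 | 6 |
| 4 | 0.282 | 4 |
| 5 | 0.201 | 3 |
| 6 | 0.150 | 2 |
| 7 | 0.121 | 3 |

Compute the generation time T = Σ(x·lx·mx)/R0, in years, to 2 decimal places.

lx·mx: 0, 2.232, 1.53, 2.532, 1.128, 0.603, 0.3, 0.363 → R0 = 8.688
x·lx·mx: 0, 2.232, 3.06, 7.596, 4.512, 3.015, 1.8, 2.541 → Σ = 24.756
T = 24.756 / 8.688 = 2.849448… → 2.85

2.85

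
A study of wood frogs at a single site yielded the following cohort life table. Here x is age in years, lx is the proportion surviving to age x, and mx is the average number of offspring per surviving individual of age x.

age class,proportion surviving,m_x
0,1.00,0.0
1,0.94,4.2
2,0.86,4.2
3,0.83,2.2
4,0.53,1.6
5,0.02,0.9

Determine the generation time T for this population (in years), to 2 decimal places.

1.96

lx·mx: 0, 3.948, 3.612, 1.826, 0.848, 0.018 → R0 = 10.252
x·lx·mx: 0, 3.948, 7.224, 5.478, 3.392, 0.09 → Σ = 20.132
T = 20.132 / 10.252 = 1.963714… → 1.96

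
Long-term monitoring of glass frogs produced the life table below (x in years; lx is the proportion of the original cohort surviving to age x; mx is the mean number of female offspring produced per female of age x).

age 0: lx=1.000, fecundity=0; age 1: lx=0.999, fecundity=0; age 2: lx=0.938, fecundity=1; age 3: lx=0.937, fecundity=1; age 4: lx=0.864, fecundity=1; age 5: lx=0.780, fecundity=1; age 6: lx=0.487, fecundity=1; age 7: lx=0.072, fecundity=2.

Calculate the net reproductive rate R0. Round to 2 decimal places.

4.15

lx·mx by age: 0, 0, 0.938, 0.937, 0.864, 0.78, 0.487, 0.144
R0 = Σ lx·mx = 4.15 → 4.15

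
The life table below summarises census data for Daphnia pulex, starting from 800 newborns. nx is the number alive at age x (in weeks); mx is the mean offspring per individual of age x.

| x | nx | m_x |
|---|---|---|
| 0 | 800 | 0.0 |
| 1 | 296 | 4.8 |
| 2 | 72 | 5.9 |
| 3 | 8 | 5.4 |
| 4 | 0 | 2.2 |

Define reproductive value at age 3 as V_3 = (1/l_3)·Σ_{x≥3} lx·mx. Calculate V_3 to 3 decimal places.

5.400

lx = nx/n0 = nx/800: 1, 0.37, 0.09, 0.01, 0
lx·mx for x ≥ 3: 0.054, 0 → sum = 0.054
V_3 = 0.054 / l_3 = 0.054 / 0.01 = 5.4 → 5.400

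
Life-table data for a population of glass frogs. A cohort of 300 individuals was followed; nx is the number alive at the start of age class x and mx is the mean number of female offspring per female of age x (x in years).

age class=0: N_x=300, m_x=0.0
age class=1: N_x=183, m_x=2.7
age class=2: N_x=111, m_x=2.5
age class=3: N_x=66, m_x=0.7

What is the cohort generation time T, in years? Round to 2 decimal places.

lx = nx/n0 = nx/300: 1, 0.61, 0.37, 0.22
lx·mx: 0, 1.647, 0.925, 0.154 → R0 = 2.726
x·lx·mx: 0, 1.647, 1.85, 0.462 → Σ = 3.959
T = 3.959 / 2.726 = 1.452311… → 1.45

1.45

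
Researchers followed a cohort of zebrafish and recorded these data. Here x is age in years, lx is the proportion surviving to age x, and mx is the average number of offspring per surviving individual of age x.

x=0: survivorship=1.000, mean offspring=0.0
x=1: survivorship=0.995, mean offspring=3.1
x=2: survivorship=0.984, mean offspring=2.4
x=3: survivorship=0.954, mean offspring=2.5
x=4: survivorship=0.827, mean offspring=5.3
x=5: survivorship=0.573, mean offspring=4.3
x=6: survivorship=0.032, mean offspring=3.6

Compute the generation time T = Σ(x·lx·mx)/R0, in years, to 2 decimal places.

lx·mx: 0, 3.0845, 2.3616, 2.385, 4.3831, 2.4639, 0.1152 → R0 = 14.7933
x·lx·mx: 0, 3.0845, 4.7232, 7.155, 17.5324, 12.3195, 0.6912 → Σ = 45.5058
T = 45.5058 / 14.7933 = 3.076109… → 3.08

3.08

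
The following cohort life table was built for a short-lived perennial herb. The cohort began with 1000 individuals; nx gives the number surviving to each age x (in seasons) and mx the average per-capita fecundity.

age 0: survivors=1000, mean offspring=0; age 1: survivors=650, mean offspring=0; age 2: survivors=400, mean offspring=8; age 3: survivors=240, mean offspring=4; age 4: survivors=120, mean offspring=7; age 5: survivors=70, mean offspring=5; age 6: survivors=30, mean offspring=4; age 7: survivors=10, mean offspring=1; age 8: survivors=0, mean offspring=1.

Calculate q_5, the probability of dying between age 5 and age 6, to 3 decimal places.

0.571

lx = nx/n0 = nx/1000: 1, 0.65, 0.4, 0.24, 0.12, 0.07, 0.03, 0.01, 0
q_5 = (l_5 − l_6) / l_5 = (0.07 − 0.03) / 0.07
     = 0.04 / 0.07 = 0.571429… → 0.571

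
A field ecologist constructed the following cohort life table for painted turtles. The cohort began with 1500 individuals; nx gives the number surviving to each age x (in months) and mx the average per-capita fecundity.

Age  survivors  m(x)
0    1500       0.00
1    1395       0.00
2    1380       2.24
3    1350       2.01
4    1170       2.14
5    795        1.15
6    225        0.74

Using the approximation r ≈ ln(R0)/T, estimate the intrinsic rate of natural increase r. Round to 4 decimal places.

lx = nx/n0 = nx/1500: 1, 0.93, 0.92, 0.9, 0.78, 0.53, 0.15
R0 = Σ lx·mx = 0 + 0 + 2.0608 + 1.809 + 1.6692 + 0.6095 + 0.111 = 6.2595
Σ x·lx·mx = 19.9389; T = 19.9389/6.2595 = 3.18538…
r ≈ ln(R0)/T = ln(6.2595)/3.18538… = 0.575787… → 0.5758

0.5758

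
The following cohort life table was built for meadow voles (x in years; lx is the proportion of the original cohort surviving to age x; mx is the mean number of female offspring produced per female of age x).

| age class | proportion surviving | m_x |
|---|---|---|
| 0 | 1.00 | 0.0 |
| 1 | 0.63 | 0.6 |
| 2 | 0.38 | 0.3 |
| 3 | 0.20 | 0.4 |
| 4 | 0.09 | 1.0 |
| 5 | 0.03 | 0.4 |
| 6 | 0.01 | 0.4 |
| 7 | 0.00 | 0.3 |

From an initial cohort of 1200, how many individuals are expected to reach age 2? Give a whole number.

456

Expected survivors = N0 · l_2 = 1200 × 0.38 = 456 → 456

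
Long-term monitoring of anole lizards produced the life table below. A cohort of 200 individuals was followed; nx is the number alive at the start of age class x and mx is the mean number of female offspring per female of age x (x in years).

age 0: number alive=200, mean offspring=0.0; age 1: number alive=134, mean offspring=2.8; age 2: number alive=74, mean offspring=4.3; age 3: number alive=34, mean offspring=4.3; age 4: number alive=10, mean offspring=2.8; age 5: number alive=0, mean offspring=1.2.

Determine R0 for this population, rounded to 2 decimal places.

lx = nx/n0 = nx/200: 1, 0.67, 0.37, 0.17, 0.05, 0
lx·mx by age: 0, 1.876, 1.591, 0.731, 0.14, 0
R0 = Σ lx·mx = 4.338 → 4.34

4.34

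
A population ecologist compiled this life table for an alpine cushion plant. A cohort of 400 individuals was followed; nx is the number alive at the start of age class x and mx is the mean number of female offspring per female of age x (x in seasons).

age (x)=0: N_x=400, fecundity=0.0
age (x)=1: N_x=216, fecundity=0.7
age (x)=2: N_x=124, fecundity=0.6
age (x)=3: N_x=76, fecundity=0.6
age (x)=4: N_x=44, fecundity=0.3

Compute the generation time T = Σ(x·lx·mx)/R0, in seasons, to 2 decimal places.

1.72

lx = nx/n0 = nx/400: 1, 0.54, 0.31, 0.19, 0.11
lx·mx: 0, 0.378, 0.186, 0.114, 0.033 → R0 = 0.711
x·lx·mx: 0, 0.378, 0.372, 0.342, 0.132 → Σ = 1.224
T = 1.224 / 0.711 = 1.721519… → 1.72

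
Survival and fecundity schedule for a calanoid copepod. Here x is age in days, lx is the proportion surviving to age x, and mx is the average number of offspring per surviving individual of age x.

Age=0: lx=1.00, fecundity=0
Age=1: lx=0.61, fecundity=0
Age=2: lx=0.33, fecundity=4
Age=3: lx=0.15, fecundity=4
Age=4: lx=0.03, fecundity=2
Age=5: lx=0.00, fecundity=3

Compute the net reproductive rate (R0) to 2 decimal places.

lx·mx by age: 0, 0, 1.32, 0.6, 0.06, 0
R0 = Σ lx·mx = 1.98 → 1.98

1.98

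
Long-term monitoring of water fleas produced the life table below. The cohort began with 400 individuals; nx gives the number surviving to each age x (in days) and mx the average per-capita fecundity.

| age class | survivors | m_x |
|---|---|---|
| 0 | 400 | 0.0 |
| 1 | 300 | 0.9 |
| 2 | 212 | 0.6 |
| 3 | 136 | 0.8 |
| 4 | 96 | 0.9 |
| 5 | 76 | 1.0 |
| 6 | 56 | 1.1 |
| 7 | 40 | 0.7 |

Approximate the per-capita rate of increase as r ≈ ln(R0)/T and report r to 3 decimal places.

0.226

lx = nx/n0 = nx/400: 1, 0.75, 0.53, 0.34, 0.24, 0.19, 0.14, 0.1
R0 = Σ lx·mx = 0 + 0.675 + 0.318 + 0.272 + 0.216 + 0.19 + 0.154 + 0.07 = 1.895
Σ x·lx·mx = 5.355; T = 5.355/1.895 = 2.82586…
r ≈ ln(R0)/T = ln(1.895)/2.82586… = 0.2262… → 0.226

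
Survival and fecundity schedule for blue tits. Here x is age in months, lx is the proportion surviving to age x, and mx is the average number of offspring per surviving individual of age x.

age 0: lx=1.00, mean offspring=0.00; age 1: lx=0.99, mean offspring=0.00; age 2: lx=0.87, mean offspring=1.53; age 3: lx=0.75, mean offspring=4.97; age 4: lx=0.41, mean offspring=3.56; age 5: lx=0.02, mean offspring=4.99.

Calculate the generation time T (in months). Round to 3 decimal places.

3.050

lx·mx: 0, 0, 1.3311, 3.7275, 1.4596, 0.0998 → R0 = 6.618
x·lx·mx: 0, 0, 2.6622, 11.1825, 5.8384, 0.499 → Σ = 20.1821
T = 20.1821 / 6.618 = 3.049577… → 3.050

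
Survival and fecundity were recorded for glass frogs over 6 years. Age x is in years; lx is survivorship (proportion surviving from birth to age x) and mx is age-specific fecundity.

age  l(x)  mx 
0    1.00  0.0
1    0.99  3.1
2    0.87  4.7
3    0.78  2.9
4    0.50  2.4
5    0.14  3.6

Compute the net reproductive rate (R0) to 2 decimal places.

11.12

lx·mx by age: 0, 3.069, 4.089, 2.262, 1.2, 0.504
R0 = Σ lx·mx = 11.124 → 11.12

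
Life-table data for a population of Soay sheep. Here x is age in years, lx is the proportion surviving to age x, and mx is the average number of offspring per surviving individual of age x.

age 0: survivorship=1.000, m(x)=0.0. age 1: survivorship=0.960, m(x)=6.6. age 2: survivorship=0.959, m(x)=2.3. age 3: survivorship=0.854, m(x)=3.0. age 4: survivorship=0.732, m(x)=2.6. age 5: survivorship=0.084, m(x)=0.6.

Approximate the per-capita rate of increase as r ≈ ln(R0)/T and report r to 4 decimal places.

1.2757

R0 = Σ lx·mx = 0 + 6.336 + 2.2057 + 2.562 + 1.9032 + 0.0504 = 13.0573
Σ x·lx·mx = 26.2982; T = 26.2982/13.0573 = 2.01406…
r ≈ ln(R0)/T = ln(13.0573)/2.01406… = 1.275705… → 1.2757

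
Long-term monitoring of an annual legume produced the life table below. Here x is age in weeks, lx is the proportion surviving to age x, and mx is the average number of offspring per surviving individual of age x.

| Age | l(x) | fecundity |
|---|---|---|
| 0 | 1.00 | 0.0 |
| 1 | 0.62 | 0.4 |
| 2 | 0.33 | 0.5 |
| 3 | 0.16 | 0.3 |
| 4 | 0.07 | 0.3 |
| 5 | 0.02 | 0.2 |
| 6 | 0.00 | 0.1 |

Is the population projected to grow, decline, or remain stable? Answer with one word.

declining

R0 = Σ lx·mx = 0 + 0.248 + 0.165 + 0.048 + 0.021 + 0.004 + 0 = 0.486
R0 < 1, so the population is declining.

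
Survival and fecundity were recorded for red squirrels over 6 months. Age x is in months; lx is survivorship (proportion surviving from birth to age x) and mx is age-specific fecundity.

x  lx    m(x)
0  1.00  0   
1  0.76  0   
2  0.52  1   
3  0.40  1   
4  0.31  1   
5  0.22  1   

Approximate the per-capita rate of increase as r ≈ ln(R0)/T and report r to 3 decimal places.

R0 = Σ lx·mx = 0 + 0 + 0.52 + 0.4 + 0.31 + 0.22 = 1.45
Σ x·lx·mx = 4.58; T = 4.58/1.45 = 3.15862…
r ≈ ln(R0)/T = ln(1.45)/3.15862… = 0.11763… → 0.118

0.118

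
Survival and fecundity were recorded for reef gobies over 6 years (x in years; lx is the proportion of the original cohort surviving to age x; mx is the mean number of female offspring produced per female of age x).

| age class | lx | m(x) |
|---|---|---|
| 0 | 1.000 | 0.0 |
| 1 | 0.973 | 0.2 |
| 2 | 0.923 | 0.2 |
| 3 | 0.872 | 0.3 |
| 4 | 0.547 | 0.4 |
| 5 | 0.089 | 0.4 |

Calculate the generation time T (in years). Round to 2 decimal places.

lx·mx: 0, 0.1946, 0.1846, 0.2616, 0.2188, 0.0356 → R0 = 0.8952
x·lx·mx: 0, 0.1946, 0.3692, 0.7848, 0.8752, 0.178 → Σ = 2.4018
T = 2.4018 / 0.8952 = 2.682976… → 2.68

2.68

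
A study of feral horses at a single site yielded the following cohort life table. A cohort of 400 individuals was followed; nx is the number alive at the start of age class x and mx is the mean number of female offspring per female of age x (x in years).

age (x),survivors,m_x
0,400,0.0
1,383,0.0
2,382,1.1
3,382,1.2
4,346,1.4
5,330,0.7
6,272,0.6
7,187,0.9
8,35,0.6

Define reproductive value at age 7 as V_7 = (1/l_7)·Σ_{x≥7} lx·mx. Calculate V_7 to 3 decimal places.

lx = nx/n0 = nx/400: 1, 0.9575, 0.955, 0.955, 0.865, 0.825, 0.68, 0.4675, 0.0875
lx·mx for x ≥ 7: 0.42075, 0.0525 → sum = 0.47325
V_7 = 0.47325 / l_7 = 0.47325 / 0.4675 = 1.012299… → 1.012

1.012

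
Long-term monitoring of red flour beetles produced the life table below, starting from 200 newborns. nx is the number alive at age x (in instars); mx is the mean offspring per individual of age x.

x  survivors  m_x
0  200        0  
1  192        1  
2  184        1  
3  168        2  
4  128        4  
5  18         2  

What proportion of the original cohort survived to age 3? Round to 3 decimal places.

l_3 = n_3/n_0 = 168/200 = 0.84 → 0.840

0.840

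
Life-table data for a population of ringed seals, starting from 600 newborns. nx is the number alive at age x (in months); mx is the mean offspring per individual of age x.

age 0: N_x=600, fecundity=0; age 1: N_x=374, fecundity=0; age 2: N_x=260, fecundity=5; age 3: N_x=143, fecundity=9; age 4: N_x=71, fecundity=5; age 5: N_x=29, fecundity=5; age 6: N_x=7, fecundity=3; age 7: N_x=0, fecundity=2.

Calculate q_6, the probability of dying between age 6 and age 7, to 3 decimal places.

lx = nx/n0 = nx/600: 1, 0.62333…, 0.43333…, 0.23833…, 0.11833…, 0.04833…, 0.01167…, 0
q_6 = (l_6 − l_7) / l_6 = (0.011667… − 0) / 0.011667…
     = 0.011667… / 0.011667… = 1 → 1.000

1.000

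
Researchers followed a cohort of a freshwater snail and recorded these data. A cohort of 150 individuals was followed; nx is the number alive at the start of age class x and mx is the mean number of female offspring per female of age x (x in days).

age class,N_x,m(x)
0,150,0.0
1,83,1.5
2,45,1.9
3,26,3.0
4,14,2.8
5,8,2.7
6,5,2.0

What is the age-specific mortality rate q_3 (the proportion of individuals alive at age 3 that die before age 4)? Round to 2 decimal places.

0.46

lx = nx/n0 = nx/150: 1, 0.55333…, 0.3, 0.17333…, 0.09333…, 0.05333…, 0.03333…
q_3 = (l_3 − l_4) / l_3 = (0.173333… − 0.093333…) / 0.173333…
     = 0.08… / 0.173333… = 0.461538… → 0.46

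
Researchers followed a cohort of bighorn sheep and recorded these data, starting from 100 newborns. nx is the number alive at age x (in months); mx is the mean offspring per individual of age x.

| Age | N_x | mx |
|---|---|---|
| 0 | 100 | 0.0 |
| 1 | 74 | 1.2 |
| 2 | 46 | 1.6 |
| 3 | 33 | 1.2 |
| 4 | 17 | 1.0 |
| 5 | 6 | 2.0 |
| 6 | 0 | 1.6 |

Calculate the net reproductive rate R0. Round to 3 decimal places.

2.310

lx = nx/n0 = nx/100: 1, 0.74, 0.46, 0.33, 0.17, 0.06, 0
lx·mx by age: 0, 0.888, 0.736, 0.396, 0.17, 0.12, 0
R0 = Σ lx·mx = 2.31 → 2.310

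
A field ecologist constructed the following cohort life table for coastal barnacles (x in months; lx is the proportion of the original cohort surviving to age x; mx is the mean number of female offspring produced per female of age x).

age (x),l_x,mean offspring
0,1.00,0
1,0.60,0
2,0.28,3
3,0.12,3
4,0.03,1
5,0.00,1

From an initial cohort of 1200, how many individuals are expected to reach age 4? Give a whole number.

Expected survivors = N0 · l_4 = 1200 × 0.03 = 36 → 36

36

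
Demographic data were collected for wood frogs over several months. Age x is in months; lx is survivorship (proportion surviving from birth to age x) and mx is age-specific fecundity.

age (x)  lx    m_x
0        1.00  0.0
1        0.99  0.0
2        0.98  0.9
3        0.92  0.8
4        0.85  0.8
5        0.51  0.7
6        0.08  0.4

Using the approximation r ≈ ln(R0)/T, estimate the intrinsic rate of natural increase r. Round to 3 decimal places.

R0 = Σ lx·mx = 0 + 0 + 0.882 + 0.736 + 0.68 + 0.357 + 0.032 = 2.687
Σ x·lx·mx = 8.669; T = 8.669/2.687 = 3.22627…
r ≈ ln(R0)/T = ln(2.687)/3.22627… = 0.30637… → 0.306

0.306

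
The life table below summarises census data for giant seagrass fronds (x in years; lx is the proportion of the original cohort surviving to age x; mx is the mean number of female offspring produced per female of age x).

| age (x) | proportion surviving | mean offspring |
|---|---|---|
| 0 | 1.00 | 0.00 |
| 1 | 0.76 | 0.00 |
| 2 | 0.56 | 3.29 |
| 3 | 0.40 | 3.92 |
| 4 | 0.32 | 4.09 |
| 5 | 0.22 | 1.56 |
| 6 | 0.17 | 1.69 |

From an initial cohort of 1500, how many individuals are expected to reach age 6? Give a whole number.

Expected survivors = N0 · l_6 = 1500 × 0.17 = 255 → 255

255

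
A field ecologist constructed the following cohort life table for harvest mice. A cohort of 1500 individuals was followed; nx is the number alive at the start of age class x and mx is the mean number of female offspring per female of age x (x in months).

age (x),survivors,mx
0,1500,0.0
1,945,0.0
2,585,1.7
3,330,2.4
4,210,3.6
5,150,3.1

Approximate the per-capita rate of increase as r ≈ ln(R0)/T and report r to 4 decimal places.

0.2154

lx = nx/n0 = nx/1500: 1, 0.63, 0.39, 0.22, 0.14, 0.1
R0 = Σ lx·mx = 0 + 0 + 0.663 + 0.528 + 0.504 + 0.31 = 2.005
Σ x·lx·mx = 6.476; T = 6.476/2.005 = 3.22993…
r ≈ ln(R0)/T = ln(2.005)/3.22993… = 0.215375… → 0.2154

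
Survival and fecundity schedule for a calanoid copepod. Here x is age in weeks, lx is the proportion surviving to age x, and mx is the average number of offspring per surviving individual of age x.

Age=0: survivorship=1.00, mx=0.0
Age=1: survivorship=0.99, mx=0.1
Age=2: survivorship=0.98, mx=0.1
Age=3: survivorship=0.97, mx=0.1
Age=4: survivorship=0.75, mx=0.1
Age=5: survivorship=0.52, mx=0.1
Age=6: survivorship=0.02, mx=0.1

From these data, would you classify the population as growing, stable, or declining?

declining

R0 = Σ lx·mx = 0 + 0.099 + 0.098 + 0.097 + 0.075 + 0.052 + 0.002 = 0.423
R0 < 1, so the population is declining.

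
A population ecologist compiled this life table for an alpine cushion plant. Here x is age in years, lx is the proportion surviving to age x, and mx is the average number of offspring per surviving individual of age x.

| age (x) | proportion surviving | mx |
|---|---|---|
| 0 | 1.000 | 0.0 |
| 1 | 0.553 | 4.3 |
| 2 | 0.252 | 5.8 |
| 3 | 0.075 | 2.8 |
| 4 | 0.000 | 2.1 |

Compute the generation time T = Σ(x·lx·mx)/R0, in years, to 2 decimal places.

1.46

lx·mx: 0, 2.3779, 1.4616, 0.21, 0 → R0 = 4.0495
x·lx·mx: 0, 2.3779, 2.9232, 0.63, 0 → Σ = 5.9311
T = 5.9311 / 4.0495 = 1.46465… → 1.46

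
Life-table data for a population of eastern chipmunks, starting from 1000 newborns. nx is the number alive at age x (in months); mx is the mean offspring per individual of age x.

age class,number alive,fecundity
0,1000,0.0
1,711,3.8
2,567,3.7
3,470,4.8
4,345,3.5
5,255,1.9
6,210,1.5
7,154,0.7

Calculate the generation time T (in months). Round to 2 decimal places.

2.57

lx = nx/n0 = nx/1000: 1, 0.711, 0.567, 0.47, 0.345, 0.255, 0.21, 0.154
lx·mx: 0, 2.7018, 2.0979, 2.256, 1.2075, 0.4845, 0.315, 0.1078 → R0 = 9.1705
x·lx·mx: 0, 2.7018, 4.1958, 6.768, 4.83, 2.4225, 1.89, 0.7546 → Σ = 23.5627
T = 23.5627 / 9.1705 = 2.569402… → 2.57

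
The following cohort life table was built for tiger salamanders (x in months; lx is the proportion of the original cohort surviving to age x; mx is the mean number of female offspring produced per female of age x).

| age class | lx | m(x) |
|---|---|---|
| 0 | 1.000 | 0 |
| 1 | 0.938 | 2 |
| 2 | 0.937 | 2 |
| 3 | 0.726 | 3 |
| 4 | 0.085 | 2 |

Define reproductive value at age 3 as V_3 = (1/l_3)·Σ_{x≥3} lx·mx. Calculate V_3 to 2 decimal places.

lx·mx for x ≥ 3: 2.178, 0.17 → sum = 2.348
V_3 = 2.348 / l_3 = 2.348 / 0.726 = 3.23416… → 3.23

3.23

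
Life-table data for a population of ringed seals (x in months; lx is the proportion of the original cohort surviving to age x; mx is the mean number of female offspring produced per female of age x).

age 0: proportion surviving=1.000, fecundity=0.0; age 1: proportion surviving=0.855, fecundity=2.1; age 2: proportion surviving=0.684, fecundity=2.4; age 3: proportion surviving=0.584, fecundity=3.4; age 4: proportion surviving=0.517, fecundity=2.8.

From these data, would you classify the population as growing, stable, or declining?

R0 = Σ lx·mx = 0 + 1.7955 + 1.6416 + 1.9856 + 1.4476 = 6.8703
R0 > 1, so the population is growing.

growing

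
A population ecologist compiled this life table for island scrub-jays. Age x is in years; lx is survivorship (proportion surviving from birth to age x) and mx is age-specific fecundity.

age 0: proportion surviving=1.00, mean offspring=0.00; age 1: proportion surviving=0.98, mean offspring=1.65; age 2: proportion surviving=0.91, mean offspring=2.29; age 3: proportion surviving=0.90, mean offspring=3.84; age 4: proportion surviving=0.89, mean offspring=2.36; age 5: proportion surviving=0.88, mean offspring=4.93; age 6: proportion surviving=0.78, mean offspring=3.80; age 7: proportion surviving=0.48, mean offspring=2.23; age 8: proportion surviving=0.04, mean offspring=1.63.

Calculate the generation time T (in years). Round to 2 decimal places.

4.07

lx·mx: 0, 1.617, 2.0839, 3.456, 2.1004, 4.3384, 2.964, 1.0704, 0.0652 → R0 = 17.6953
x·lx·mx: 0, 1.617, 4.1678, 10.368, 8.4016, 21.692, 17.784, 7.4928, 0.5216 → Σ = 72.0448
T = 72.0448 / 17.6953 = 4.071409… → 4.07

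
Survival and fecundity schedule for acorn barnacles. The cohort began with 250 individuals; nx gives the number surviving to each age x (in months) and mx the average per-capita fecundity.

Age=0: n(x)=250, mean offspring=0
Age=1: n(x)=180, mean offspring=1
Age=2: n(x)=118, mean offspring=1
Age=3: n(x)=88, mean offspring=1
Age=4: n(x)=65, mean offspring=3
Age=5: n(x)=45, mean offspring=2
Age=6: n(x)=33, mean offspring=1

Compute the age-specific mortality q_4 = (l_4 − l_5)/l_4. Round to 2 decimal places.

0.31

lx = nx/n0 = nx/250: 1, 0.72, 0.472, 0.352, 0.26, 0.18, 0.132
q_4 = (l_4 − l_5) / l_4 = (0.26 − 0.18) / 0.26
     = 0.08 / 0.26 = 0.307692… → 0.31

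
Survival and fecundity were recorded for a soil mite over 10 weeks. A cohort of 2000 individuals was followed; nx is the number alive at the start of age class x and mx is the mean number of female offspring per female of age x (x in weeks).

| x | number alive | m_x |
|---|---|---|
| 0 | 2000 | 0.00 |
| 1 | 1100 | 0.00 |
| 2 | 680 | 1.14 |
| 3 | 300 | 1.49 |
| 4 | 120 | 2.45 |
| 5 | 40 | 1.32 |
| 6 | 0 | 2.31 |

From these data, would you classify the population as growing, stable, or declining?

lx = nx/n0 = nx/2000: 1, 0.55, 0.34, 0.15, 0.06, 0.02, 0
R0 = Σ lx·mx = 0 + 0 + 0.3876 + 0.2235 + 0.147 + 0.0264 + 0 = 0.7845
R0 < 1, so the population is declining.

declining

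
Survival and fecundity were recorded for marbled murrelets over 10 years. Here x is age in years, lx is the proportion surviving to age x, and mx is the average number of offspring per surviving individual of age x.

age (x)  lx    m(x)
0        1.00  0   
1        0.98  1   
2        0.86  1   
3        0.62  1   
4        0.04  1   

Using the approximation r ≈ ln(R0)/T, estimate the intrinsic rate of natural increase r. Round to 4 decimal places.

0.4853

R0 = Σ lx·mx = 0 + 0.98 + 0.86 + 0.62 + 0.04 = 2.5
Σ x·lx·mx = 4.72; T = 4.72/2.5 = 1.888
r ≈ ln(R0)/T = ln(2.5)/1.888 = 0.485323… → 0.4853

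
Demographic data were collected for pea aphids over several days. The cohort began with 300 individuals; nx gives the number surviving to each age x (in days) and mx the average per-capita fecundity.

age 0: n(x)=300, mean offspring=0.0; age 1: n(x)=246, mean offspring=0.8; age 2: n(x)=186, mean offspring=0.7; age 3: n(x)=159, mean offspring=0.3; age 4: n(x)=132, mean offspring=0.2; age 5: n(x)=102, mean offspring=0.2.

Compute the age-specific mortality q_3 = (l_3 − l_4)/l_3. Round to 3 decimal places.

lx = nx/n0 = nx/300: 1, 0.82, 0.62, 0.53, 0.44, 0.34
q_3 = (l_3 − l_4) / l_3 = (0.53 − 0.44) / 0.53
     = 0.09 / 0.53 = 0.169811… → 0.170

0.170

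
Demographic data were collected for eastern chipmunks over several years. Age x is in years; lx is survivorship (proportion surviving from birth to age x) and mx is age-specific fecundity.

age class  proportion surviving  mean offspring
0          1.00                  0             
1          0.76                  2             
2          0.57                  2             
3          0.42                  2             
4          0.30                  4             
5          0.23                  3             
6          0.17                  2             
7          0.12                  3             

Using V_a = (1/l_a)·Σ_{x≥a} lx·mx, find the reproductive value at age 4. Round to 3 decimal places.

lx·mx for x ≥ 4: 1.2, 0.69, 0.34, 0.36 → sum = 2.59
V_4 = 2.59 / l_4 = 2.59 / 0.3 = 8.633333… → 8.633

8.633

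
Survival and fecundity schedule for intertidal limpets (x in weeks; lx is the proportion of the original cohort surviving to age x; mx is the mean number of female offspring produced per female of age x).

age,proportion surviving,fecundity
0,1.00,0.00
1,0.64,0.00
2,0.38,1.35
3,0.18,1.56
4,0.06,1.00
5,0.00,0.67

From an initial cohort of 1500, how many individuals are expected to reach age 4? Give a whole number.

Expected survivors = N0 · l_4 = 1500 × 0.06 = 90 → 90

90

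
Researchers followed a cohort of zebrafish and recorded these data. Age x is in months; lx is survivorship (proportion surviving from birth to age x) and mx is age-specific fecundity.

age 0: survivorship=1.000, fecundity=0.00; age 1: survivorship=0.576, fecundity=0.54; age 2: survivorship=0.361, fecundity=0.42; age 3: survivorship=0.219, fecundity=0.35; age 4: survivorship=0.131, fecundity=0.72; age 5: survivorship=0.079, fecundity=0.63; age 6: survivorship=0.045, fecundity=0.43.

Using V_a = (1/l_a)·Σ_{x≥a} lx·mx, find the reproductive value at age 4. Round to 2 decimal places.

1.25

lx·mx for x ≥ 4: 0.09432, 0.04977, 0.01935 → sum = 0.16344
V_4 = 0.16344 / l_4 = 0.16344 / 0.131 = 1.247634… → 1.25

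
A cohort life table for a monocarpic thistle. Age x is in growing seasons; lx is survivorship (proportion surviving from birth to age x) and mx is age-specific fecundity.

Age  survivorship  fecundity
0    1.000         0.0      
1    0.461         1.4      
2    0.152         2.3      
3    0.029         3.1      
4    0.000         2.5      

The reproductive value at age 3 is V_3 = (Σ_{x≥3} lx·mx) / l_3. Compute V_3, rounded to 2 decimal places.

3.10

lx·mx for x ≥ 3: 0.0899, 0 → sum = 0.0899
V_3 = 0.0899 / l_3 = 0.0899 / 0.029 = 3.1 → 3.10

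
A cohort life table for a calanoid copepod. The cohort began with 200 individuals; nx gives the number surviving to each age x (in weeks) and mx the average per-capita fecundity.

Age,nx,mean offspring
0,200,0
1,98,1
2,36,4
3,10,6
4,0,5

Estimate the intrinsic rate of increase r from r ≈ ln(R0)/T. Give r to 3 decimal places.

0.220

lx = nx/n0 = nx/200: 1, 0.49, 0.18, 0.05, 0
R0 = Σ lx·mx = 0 + 0.49 + 0.72 + 0.3 + 0 = 1.51
Σ x·lx·mx = 2.83; T = 2.83/1.51 = 1.87417…
r ≈ ln(R0)/T = ln(1.51)/1.87417… = 0.21989… → 0.220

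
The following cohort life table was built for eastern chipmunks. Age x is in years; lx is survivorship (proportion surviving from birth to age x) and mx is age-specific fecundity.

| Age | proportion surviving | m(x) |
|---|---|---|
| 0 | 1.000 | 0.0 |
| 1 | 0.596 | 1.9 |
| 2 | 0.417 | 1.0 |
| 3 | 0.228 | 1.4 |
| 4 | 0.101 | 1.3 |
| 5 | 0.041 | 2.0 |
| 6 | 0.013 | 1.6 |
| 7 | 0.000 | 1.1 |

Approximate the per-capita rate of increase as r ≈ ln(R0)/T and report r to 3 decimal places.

0.392

R0 = Σ lx·mx = 0 + 1.1324 + 0.417 + 0.3192 + 0.1313 + 0.082 + 0.0208 + 0 = 2.1027
Σ x·lx·mx = 3.984; T = 3.984/2.1027 = 1.89471…
r ≈ ln(R0)/T = ln(2.1027)/1.89471… = 0.39226… → 0.392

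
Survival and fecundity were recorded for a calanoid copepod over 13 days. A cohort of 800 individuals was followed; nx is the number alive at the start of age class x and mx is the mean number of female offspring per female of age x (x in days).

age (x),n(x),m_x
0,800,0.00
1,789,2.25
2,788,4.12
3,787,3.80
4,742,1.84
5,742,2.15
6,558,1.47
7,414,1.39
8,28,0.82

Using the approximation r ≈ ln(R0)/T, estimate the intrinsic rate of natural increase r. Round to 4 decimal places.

lx = nx/n0 = nx/800: 1, 0.98625, 0.985, 0.98375, 0.9275, 0.9275, 0.6975, 0.5175, 0.035
R0 = Σ lx·mx = 0 + 2.21906… + 4.0582 + 3.73825… + 1.7066… + 1.99413… + 1.02533… + 0.71933… + 0.0287 = 15.489588…
Σ x·lx·mx = 49.764063…; T = 49.764063…/15.489588… = 3.21274…
r ≈ ln(R0)/T = ln(15.489588…)/3.21274… = 0.852906… → 0.8529

0.8529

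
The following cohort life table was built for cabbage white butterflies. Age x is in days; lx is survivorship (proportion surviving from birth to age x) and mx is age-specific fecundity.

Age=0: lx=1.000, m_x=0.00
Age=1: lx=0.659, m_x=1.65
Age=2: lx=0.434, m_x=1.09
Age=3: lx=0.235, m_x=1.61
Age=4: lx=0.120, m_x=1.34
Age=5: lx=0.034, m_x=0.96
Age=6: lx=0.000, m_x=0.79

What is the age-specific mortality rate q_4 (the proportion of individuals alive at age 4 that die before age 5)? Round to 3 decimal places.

0.717

q_4 = (l_4 − l_5) / l_4 = (0.12 − 0.034) / 0.12
     = 0.086 / 0.12 = 0.716667… → 0.717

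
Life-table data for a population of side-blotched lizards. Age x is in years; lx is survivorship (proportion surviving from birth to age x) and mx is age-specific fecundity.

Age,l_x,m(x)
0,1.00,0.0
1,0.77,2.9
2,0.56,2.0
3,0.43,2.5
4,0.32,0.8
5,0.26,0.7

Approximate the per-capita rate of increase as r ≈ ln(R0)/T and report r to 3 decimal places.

0.799

R0 = Σ lx·mx = 0 + 2.233 + 1.12 + 1.075 + 0.256 + 0.182 = 4.866
Σ x·lx·mx = 9.632; T = 9.632/4.866 = 1.97945…
r ≈ ln(R0)/T = ln(4.866)/1.97945… = 0.79935… → 0.799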